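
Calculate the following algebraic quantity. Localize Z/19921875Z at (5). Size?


5-primary part: 19921875=5^8*51
Size=5^8=390625


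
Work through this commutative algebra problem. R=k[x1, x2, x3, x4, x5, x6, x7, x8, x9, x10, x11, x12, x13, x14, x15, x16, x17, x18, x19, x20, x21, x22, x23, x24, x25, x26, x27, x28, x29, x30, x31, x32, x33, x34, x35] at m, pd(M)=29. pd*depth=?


pd+depth=35
depth=35-29=6
pd*depth=29*6=174


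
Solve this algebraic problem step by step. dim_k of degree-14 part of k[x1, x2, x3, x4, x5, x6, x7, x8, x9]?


C(d+n-1,n-1)=C(22,8)=319770


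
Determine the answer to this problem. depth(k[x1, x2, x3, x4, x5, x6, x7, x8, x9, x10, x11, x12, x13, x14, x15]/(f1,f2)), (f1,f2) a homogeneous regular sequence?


depth(R)=15
depth(R/I)=15-2=13


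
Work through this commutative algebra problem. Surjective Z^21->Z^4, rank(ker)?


rank(ker) = 21-4 = 17


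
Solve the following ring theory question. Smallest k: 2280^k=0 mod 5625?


2280^k mod 5625:
k=1: 2280
k=2: 900
k=3: 4500
k=4: 0
First zero at k = 4


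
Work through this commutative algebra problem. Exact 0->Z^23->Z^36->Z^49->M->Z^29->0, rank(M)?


Alt sum=0:
(-1)^0*23 + (-1)^1*36 + (-1)^2*49 + (-1)^3*? + (-1)^4*29=0
rank(M)=65


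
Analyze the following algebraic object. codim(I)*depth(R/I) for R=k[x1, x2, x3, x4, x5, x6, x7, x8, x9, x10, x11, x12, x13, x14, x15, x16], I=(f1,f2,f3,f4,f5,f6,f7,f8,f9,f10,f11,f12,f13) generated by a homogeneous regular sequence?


codim=13, depth=dim(R/I)=16-13=3
Product=13*3=39


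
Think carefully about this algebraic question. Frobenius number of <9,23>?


gcd(9,23)=1 => F=ab-a-b=9*23-9-23=207-32=175


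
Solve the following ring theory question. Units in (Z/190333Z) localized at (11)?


Local ring = Z/14641Z.
phi(14641) = 11^3*(11-1) = 13310


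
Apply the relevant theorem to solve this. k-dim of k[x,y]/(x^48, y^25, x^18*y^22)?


k[x,y]/I, I = (x^48, y^25, x^18*y^22)
Rect: 48x25=1200. Corner: (48-18)x(25-22)=90.
dim = 1200-90 = 1110


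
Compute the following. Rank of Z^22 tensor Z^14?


rank(M(x)N) = rank(M)*rank(N)
22*14 = 308


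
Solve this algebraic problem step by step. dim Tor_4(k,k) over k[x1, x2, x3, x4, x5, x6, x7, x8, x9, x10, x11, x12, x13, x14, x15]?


Koszul: C(n,i)=C(15,4)=1365


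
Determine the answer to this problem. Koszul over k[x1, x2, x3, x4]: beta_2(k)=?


C(n,i)=C(4,2)=6


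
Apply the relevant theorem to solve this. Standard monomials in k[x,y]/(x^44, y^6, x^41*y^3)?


k[x,y]/I, I = (x^44, y^6, x^41*y^3)
Rect: 44x6=264. Corner: (44-41)x(6-3)=9.
dim = 264-9 = 255


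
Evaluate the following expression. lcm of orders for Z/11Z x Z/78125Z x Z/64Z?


Exponent = lcm of the cyclic orders; pairwise coprime => product.
11^1*5^7*2^6=11*78125*64=55000000


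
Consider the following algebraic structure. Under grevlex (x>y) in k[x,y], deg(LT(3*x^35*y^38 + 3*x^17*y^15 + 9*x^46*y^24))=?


LT: 3*x^35*y^38
deg_x=35, deg_y=38
Total=35+38=73


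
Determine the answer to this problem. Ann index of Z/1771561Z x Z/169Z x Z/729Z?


Exponent = lcm of the cyclic orders; pairwise coprime => product.
11^6*13^2*3^6=1771561*169*729=218258086761


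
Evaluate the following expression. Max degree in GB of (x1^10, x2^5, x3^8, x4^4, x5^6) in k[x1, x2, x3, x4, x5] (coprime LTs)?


Pure powers, coprime LTs => already GB.
Degrees: 10, 5, 8, 4, 6
Max=10


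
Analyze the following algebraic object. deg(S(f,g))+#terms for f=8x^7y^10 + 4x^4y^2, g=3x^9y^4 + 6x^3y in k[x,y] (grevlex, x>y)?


LT(f)=8x^7y^10, LT(g)=3x^9y^4
lcm(LM)=x^9y^10
S(f,g) (scaled by 24 to clear denominators) = 3x^2*f - 8y^6*g = -48x^3y^7 + 12x^6y^2
2 terms, deg 10.
10+2=12


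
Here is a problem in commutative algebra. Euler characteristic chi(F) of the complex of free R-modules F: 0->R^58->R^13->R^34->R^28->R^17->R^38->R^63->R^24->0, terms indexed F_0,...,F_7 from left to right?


chi = sum (-1)^i * rank:
(-1)^0*58=58
(-1)^1*13=-13
(-1)^2*34=34
(-1)^3*28=-28
(-1)^4*17=17
(-1)^5*38=-38
(-1)^6*63=63
(-1)^7*24=-24
chi=69


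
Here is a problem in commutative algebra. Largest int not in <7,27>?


gcd(7,27)=1 => F=ab-a-b=7*27-7-27=189-34=155


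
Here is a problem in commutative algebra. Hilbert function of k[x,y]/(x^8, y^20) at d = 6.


k[x,y], I = (x^8, y^20), d = 6
Need i < 8 and d-i < 20.
Range: 0 <= i <= 6.
H(6) = 7


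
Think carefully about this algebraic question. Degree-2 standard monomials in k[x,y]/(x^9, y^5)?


k[x,y], I = (x^9, y^5), d = 2
Need i < 9 and d-i < 5.
Range: 0 <= i <= 2.
H(2) = 3


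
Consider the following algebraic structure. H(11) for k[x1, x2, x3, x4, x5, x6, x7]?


C(d+n-1,n-1)=C(17,6)=12376


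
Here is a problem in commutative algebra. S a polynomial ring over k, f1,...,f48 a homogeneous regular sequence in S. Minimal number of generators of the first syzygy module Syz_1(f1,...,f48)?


Regular sequence => Koszul complex is the minimal free resolution.
Syz_1 minimally generated by Koszul relations f_i*e_j - f_j*e_i (i<j): mu(Syz_1) = beta_2 = C(m,2) = m(m-1)/2
m=48
48*47/2 = 1128


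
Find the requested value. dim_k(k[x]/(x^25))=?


Basis: 1,x,...,x^24
dim=25


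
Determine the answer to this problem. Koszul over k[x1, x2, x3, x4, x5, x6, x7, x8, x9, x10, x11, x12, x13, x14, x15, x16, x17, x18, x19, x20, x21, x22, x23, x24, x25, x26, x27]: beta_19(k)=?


C(n,i)=C(27,19)=2220075


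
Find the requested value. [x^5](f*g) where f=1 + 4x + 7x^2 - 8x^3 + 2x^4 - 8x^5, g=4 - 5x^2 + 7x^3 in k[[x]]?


[x^5] = sum a_i*b_j, i+j=5
  7*7=49
  -8*-5=40
  -8*4=-32
Sum=57


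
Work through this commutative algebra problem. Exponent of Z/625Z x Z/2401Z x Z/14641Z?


Exponent = lcm of the cyclic orders; pairwise coprime => product.
5^4*7^4*11^4=625*2401*14641=21970650625


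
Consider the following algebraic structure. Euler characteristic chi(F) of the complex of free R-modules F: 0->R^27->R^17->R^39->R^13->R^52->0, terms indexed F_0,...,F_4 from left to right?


chi = sum (-1)^i * rank:
(-1)^0*27=27
(-1)^1*17=-17
(-1)^2*39=39
(-1)^3*13=-13
(-1)^4*52=52
chi=88


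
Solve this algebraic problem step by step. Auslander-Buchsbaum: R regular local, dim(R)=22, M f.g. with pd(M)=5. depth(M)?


pd+depth=depth(R)=22
depth=22-5=17


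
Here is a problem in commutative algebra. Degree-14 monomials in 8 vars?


C(d+n-1,n-1)=C(21,7)=116280


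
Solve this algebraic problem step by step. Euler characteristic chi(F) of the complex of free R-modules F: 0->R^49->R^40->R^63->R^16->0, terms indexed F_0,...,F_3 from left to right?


chi = sum (-1)^i * rank:
(-1)^0*49=49
(-1)^1*40=-40
(-1)^2*63=63
(-1)^3*16=-16
chi=56


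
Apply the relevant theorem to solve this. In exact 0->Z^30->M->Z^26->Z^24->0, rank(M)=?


Alt sum=0:
(-1)^0*30 + (-1)^1*? + (-1)^2*26 + (-1)^3*24=0
rank(M)=32


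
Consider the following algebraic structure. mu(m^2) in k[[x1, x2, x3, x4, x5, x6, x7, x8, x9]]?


C(n+d-1,d)=C(10,2)=45


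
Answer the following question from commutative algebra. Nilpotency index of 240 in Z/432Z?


240^k mod 432:
k=1: 240
k=2: 144
k=3: 0
First zero at k = 3


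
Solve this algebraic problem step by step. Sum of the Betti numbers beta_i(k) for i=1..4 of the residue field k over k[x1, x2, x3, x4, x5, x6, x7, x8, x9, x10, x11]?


Koszul resolution: beta_i(k)=C(n,i), n=11
C(11,1)=11, C(11,2)=55, C(11,3)=165, C(11,4)=330
Sum=561


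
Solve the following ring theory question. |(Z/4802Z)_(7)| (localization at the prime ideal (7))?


7-primary part: 4802=7^4*2
Size=7^4=2401


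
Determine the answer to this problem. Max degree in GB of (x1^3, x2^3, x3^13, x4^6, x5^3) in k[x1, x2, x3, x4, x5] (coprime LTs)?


Pure powers, coprime LTs => already GB.
Degrees: 3, 3, 13, 6, 3
Max=13


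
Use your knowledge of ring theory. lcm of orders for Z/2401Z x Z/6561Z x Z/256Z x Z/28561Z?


Exponent = lcm of the cyclic orders; pairwise coprime => product.
7^4*3^8*2^8*13^4=2401*6561*256*28561=115179601694976


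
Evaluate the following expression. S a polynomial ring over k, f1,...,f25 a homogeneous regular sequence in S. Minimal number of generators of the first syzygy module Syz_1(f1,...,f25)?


Regular sequence => Koszul complex is the minimal free resolution.
Syz_1 minimally generated by Koszul relations f_i*e_j - f_j*e_i (i<j): mu(Syz_1) = beta_2 = C(m,2) = m(m-1)/2
m=25
25*24/2 = 300


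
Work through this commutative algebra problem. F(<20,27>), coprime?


gcd(20,27)=1 => F=ab-a-b=20*27-20-27=540-47=493


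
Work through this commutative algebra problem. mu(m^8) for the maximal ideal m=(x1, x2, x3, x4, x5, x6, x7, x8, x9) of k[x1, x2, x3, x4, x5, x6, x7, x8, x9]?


Graded Nakayama: mu(m^d) = dim_k (m^d/m^(d+1)) = #degree-8 monomials in 9 vars
C(n+d-1,d)=C(16,8)=12870


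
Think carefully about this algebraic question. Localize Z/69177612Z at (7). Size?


7-primary part: 69177612=7^8*12
Size=7^8=5764801


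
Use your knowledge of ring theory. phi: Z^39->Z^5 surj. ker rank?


rank(ker) = 39-5 = 34


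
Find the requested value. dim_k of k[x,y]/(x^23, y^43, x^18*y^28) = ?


k[x,y]/I, I = (x^23, y^43, x^18*y^28)
Rect: 23x43=989. Corner: (23-18)x(43-28)=75.
dim = 989-75 = 914


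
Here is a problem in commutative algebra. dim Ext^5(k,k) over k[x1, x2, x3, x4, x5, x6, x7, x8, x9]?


C(n,i)=C(9,5)=126


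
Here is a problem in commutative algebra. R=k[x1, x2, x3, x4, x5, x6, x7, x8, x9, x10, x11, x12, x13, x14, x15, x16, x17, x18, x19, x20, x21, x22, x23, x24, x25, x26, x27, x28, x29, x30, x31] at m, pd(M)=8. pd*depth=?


pd+depth=31
depth=31-8=23
pd*depth=8*23=184


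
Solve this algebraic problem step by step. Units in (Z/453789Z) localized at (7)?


Local ring = Z/16807Z.
phi(16807) = 7^4*(7-1) = 14406


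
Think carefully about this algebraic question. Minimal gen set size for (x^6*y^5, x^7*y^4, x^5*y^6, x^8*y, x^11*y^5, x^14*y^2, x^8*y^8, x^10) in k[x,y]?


Remove redundant (divisible by others).
x^11*y^5 redundant.
x^14*y^2 redundant.
x^8*y^8 redundant.
Min: x^10, x^8*y, x^7*y^4, x^6*y^5, x^5*y^6
Count=5


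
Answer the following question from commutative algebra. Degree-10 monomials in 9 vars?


C(d+n-1,n-1)=C(18,8)=43758


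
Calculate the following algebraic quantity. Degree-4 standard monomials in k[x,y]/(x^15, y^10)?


k[x,y], I = (x^15, y^10), d = 4
Need i < 15 and d-i < 10.
Range: 0 <= i <= 4.
H(4) = 5


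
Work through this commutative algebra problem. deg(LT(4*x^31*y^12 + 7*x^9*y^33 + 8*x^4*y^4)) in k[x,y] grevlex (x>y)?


LT: 4*x^31*y^12
deg_x=31, deg_y=12
Total=31+12=43


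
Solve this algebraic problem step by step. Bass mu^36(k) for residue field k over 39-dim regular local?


C(n,i)=C(39,36)=9139


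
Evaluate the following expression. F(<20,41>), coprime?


gcd(20,41)=1 => F=ab-a-b=20*41-20-41=820-61=759


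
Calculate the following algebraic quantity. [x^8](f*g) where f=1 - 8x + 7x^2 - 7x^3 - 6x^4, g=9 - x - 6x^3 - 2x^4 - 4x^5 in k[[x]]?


[x^8] = sum a_i*b_j, i+j=8
  -7*-4=28
  -6*-2=12
Sum=40


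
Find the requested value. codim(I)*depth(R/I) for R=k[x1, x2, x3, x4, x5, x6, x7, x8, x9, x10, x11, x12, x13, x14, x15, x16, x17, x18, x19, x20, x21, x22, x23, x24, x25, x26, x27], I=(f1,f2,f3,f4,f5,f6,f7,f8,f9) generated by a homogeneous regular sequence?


codim=9, depth=dim(R/I)=27-9=18
Product=9*18=162


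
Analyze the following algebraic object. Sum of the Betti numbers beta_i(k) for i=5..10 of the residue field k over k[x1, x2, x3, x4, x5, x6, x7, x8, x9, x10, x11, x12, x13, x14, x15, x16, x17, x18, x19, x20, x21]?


Koszul resolution: beta_i(k)=C(n,i), n=21
C(21,5)=20349, C(21,6)=54264, C(21,7)=116280, C(21,8)=203490, C(21,9)=293930, C(21,10)=352716
Sum=1041029


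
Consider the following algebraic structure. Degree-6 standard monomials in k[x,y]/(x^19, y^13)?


k[x,y], I = (x^19, y^13), d = 6
Need i < 19 and d-i < 13.
Range: 0 <= i <= 6.
H(6) = 7


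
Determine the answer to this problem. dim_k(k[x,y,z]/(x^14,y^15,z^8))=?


Basis: x^iy^jz^k, i<14,j<15,k<8
14*15*8=1680


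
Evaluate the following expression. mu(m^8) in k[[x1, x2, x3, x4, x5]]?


C(n+d-1,d)=C(12,8)=495


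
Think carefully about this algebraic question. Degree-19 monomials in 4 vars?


C(d+n-1,n-1)=C(22,3)=1540


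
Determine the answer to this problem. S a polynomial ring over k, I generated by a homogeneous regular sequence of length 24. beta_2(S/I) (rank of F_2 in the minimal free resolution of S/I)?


Regular sequence => Koszul complex is the minimal free resolution.
Syz_1 minimally generated by Koszul relations f_i*e_j - f_j*e_i (i<j): mu(Syz_1) = beta_2 = C(m,2) = m(m-1)/2
m=24
24*23/2 = 276


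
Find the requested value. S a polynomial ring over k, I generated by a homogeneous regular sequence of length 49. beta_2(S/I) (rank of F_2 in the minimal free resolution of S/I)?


Regular sequence => Koszul complex is the minimal free resolution.
Syz_1 minimally generated by Koszul relations f_i*e_j - f_j*e_i (i<j): mu(Syz_1) = beta_2 = C(m,2) = m(m-1)/2
m=49
49*48/2 = 1176


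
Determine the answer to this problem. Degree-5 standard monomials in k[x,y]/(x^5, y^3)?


k[x,y], I = (x^5, y^3), d = 5
Need i < 5 and d-i < 3.
Range: 3 <= i <= 4.
H(5) = 2


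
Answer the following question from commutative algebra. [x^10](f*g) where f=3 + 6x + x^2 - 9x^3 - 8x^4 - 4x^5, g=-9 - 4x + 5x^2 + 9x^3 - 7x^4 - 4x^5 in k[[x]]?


[x^10] = sum a_i*b_j, i+j=10
  -4*-4=16
Sum=16


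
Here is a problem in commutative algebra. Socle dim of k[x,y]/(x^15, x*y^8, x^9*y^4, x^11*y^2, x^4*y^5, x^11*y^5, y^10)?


Socle = ann(m) = span of standard monomials u with x*u, y*u in I (staircase corners).
Redundant generators: x^11*y^5
Minimal generators: x^15, x^11*y^2, x^9*y^4, x^4*y^5, x*y^8, y^10
Corners: y^9, x^3y^7, x^8y^4, x^10y^3, x^14y
Socle dim=5


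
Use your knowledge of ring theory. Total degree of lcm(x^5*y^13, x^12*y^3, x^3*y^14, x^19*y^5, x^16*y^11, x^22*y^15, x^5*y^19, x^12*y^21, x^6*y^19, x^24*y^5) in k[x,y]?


lcm = componentwise max:
x: max(5,12,3,19,16,22,5,12,6,24)=24
y: max(13,3,14,5,11,15,19,21,19,5)=21
Total=24+21=45


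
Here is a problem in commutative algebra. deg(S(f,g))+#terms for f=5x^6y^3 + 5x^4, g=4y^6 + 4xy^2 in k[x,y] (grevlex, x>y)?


LT(f)=5x^6y^3, LT(g)=4y^6
lcm(LM)=x^6y^6
S(f,g) (scaled by 20 to clear denominators) = 4y^3*f - 5x^6*g = -20x^7y^2 + 20x^4y^3
2 terms, deg 9.
9+2=11


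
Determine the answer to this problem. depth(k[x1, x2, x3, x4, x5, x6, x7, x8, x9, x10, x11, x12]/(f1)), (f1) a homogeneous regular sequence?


depth(R)=12
depth(R/I)=12-1=11


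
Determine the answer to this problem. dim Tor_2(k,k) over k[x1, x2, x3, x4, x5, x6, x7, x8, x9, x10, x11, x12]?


Koszul: C(n,i)=C(12,2)=66


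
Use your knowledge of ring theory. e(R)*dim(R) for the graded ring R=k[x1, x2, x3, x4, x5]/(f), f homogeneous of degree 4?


e(R)=deg(f)=4, dim(R)=5-1=4
e*dim=4*4=16


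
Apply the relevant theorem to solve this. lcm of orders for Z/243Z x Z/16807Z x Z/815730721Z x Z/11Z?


Exponent = lcm of the cyclic orders; pairwise coprime => product.
3^5*7^5*13^8*11^1=243*16807*815730721*11=36646793187035031


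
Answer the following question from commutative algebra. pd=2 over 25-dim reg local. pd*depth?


pd+depth=25
depth=25-2=23
pd*depth=2*23=46


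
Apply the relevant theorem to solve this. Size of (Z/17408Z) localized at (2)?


2-primary part: 17408=2^10*17
Size=2^10=1024


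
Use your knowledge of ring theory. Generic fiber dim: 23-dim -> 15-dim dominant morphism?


dim(fiber)=dim(X)-dim(Y)=23-15=8


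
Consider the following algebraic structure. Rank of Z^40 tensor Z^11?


rank(M(x)N) = rank(M)*rank(N)
40*11 = 440


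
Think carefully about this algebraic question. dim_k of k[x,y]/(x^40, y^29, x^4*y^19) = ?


k[x,y]/I, I = (x^40, y^29, x^4*y^19)
Rect: 40x29=1160. Corner: (40-4)x(29-19)=360.
dim = 1160-360 = 800


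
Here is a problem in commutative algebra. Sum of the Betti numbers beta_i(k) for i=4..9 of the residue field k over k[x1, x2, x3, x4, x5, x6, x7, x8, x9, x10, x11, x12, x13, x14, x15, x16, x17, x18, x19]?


Koszul resolution: beta_i(k)=C(n,i), n=19
C(19,4)=3876, C(19,5)=11628, C(19,6)=27132, C(19,7)=50388, C(19,8)=75582, C(19,9)=92378
Sum=260984


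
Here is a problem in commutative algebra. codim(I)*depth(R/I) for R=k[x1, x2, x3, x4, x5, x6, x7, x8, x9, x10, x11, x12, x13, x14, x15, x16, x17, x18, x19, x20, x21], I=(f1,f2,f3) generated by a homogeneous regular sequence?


codim=3, depth=dim(R/I)=21-3=18
Product=3*18=54


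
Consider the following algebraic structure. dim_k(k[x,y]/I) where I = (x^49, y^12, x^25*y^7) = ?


k[x,y]/I, I = (x^49, y^12, x^25*y^7)
Rect: 49x12=588. Corner: (49-25)x(12-7)=120.
dim = 588-120 = 468


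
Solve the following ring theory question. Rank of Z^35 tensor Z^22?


rank(M(x)N) = rank(M)*rank(N)
35*22 = 770


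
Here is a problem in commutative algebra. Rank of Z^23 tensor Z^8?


rank(M(x)N) = rank(M)*rank(N)
23*8 = 184


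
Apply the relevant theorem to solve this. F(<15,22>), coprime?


gcd(15,22)=1 => F=ab-a-b=15*22-15-22=330-37=293


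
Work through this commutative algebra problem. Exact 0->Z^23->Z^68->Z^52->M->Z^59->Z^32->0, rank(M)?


Alt sum=0:
(-1)^0*23 + (-1)^1*68 + (-1)^2*52 + (-1)^3*? + (-1)^4*59 + (-1)^5*32=0
rank(M)=34


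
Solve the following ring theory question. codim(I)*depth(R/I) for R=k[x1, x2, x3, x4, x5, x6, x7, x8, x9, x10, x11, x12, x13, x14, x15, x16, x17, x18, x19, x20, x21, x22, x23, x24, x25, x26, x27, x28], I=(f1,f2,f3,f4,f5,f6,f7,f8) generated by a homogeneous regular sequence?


codim=8, depth=dim(R/I)=28-8=20
Product=8*20=160


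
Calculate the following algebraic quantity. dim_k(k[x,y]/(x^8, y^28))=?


Basis: x^i*y^j, i<8, j<28
8*28=224


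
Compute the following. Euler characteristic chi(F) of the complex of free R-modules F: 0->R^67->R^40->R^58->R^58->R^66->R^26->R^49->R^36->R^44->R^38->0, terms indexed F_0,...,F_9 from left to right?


chi = sum (-1)^i * rank:
(-1)^0*67=67
(-1)^1*40=-40
(-1)^2*58=58
(-1)^3*58=-58
(-1)^4*66=66
(-1)^5*26=-26
(-1)^6*49=49
(-1)^7*36=-36
(-1)^8*44=44
(-1)^9*38=-38
chi=86


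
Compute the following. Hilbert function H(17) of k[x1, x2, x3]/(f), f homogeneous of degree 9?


C(19,2)-C(10,2)=171-45=126


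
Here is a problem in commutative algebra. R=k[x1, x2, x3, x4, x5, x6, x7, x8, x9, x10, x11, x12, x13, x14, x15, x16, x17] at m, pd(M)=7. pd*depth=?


pd+depth=17
depth=17-7=10
pd*depth=7*10=70


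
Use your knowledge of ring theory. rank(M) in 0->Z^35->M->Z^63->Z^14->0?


Alt sum=0:
(-1)^0*35 + (-1)^1*? + (-1)^2*63 + (-1)^3*14=0
rank(M)=84


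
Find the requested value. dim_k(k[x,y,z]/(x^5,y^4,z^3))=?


Basis: x^iy^jz^k, i<5,j<4,k<3
5*4*3=60


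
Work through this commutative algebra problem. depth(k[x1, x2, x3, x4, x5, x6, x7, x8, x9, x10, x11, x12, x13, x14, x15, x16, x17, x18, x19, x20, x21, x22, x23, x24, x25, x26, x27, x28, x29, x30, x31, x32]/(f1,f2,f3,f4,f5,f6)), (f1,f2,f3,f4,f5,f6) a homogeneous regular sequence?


depth(R)=32
depth(R/I)=32-6=26


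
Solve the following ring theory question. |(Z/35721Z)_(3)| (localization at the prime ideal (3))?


3-primary part: 35721=3^6*49
Size=3^6=729


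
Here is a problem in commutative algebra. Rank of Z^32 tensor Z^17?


rank(M(x)N) = rank(M)*rank(N)
32*17 = 544


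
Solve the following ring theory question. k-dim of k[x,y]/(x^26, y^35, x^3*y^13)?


k[x,y]/I, I = (x^26, y^35, x^3*y^13)
Rect: 26x35=910. Corner: (26-3)x(35-13)=506.
dim = 910-506 = 404


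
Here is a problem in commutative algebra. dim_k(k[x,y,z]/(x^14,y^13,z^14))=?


Basis: x^iy^jz^k, i<14,j<13,k<14
14*13*14=2548


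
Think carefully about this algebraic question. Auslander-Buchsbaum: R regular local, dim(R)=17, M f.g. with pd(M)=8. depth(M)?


pd+depth=depth(R)=17
depth=17-8=9


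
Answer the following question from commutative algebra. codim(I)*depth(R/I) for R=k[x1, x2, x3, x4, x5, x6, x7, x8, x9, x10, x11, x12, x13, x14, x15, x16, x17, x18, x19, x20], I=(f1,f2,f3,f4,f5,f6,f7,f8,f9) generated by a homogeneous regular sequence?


codim=9, depth=dim(R/I)=20-9=11
Product=9*11=99


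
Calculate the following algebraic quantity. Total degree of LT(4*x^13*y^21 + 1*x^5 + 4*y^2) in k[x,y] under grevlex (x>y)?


LT: 4*x^13*y^21
deg_x=13, deg_y=21
Total=13+21=34


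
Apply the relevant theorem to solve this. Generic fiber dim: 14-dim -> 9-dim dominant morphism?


dim(fiber)=dim(X)-dim(Y)=14-9=5


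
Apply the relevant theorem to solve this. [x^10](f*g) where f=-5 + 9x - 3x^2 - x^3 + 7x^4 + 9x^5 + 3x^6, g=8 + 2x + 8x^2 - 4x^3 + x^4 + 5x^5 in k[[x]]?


[x^10] = sum a_i*b_j, i+j=10
  9*5=45
  3*1=3
Sum=48


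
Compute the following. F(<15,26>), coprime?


gcd(15,26)=1 => F=ab-a-b=15*26-15-26=390-41=349


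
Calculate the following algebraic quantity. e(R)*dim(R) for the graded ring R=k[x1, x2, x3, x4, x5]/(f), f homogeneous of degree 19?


e(R)=deg(f)=19, dim(R)=5-1=4
e*dim=19*4=76


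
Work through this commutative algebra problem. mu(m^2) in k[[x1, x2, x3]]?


C(n+d-1,d)=C(4,2)=6


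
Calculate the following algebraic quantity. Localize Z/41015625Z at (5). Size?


5-primary part: 41015625=5^9*21
Size=5^9=1953125


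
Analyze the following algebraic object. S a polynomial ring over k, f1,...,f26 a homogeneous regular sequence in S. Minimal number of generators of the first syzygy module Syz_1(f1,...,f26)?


Regular sequence => Koszul complex is the minimal free resolution.
Syz_1 minimally generated by Koszul relations f_i*e_j - f_j*e_i (i<j): mu(Syz_1) = beta_2 = C(m,2) = m(m-1)/2
m=26
26*25/2 = 325


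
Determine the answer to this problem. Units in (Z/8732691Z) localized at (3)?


Local ring = Z/6561Z.
phi(6561) = 3^7*(3-1) = 4374


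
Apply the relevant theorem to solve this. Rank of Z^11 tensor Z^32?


rank(M(x)N) = rank(M)*rank(N)
11*32 = 352


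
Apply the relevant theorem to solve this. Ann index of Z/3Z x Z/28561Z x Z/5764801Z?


Exponent = lcm of the cyclic orders; pairwise coprime => product.
3^1*13^4*7^8=3*28561*5764801=493945444083


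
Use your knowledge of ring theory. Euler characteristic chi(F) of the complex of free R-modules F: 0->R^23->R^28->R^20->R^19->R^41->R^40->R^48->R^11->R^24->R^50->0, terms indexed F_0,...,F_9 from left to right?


chi = sum (-1)^i * rank:
(-1)^0*23=23
(-1)^1*28=-28
(-1)^2*20=20
(-1)^3*19=-19
(-1)^4*41=41
(-1)^5*40=-40
(-1)^6*48=48
(-1)^7*11=-11
(-1)^8*24=24
(-1)^9*50=-50
chi=8


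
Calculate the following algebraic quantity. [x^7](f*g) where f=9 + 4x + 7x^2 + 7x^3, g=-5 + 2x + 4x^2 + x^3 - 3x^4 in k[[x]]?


[x^7] = sum a_i*b_j, i+j=7
  7*-3=-21
Sum=-21


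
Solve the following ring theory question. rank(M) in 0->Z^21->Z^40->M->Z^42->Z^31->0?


Alt sum=0:
(-1)^0*21 + (-1)^1*40 + (-1)^2*? + (-1)^3*42 + (-1)^4*31=0
rank(M)=30


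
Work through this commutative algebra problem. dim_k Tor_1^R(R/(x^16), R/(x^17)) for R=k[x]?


Tor_1(R/I,R/J)=(I cap J)/IJ=(x^17)/(x^33)
dim=33-17=min(16,17)=16


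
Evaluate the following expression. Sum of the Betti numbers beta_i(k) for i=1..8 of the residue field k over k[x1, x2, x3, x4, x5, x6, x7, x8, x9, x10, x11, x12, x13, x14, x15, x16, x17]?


Koszul resolution: beta_i(k)=C(n,i), n=17
C(17,1)=17, C(17,2)=136, C(17,3)=680, C(17,4)=2380, C(17,5)=6188, C(17,6)=12376, C(17,7)=19448, C(17,8)=24310
Sum=65535


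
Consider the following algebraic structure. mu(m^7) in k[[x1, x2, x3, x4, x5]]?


C(n+d-1,d)=C(11,7)=330


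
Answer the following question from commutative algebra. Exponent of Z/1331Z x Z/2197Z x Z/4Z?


Exponent = lcm of the cyclic orders; pairwise coprime => product.
11^3*13^3*2^2=1331*2197*4=11696828


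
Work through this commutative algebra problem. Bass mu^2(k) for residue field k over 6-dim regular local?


C(n,i)=C(6,2)=15


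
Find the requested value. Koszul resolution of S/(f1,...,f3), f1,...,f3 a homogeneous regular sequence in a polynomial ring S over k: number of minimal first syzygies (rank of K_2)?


Regular sequence => Koszul complex is the minimal free resolution.
Syz_1 minimally generated by Koszul relations f_i*e_j - f_j*e_i (i<j): mu(Syz_1) = beta_2 = C(m,2) = m(m-1)/2
m=3
3*2/2 = 3


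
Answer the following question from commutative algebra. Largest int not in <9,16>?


gcd(9,16)=1 => F=ab-a-b=9*16-9-16=144-25=119


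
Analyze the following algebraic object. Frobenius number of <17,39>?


gcd(17,39)=1 => F=ab-a-b=17*39-17-39=663-56=607


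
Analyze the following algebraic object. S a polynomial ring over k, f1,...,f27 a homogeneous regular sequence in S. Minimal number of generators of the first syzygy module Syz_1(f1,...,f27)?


Regular sequence => Koszul complex is the minimal free resolution.
Syz_1 minimally generated by Koszul relations f_i*e_j - f_j*e_i (i<j): mu(Syz_1) = beta_2 = C(m,2) = m(m-1)/2
m=27
27*26/2 = 351


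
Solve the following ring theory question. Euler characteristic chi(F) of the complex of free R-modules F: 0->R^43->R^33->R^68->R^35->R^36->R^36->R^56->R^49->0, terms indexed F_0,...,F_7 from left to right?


chi = sum (-1)^i * rank:
(-1)^0*43=43
(-1)^1*33=-33
(-1)^2*68=68
(-1)^3*35=-35
(-1)^4*36=36
(-1)^5*36=-36
(-1)^6*56=56
(-1)^7*49=-49
chi=50


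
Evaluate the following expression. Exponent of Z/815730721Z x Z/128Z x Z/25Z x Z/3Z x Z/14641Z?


Exponent = lcm of the cyclic orders; pairwise coprime => product.
13^8*2^7*5^2*3^1*11^4=815730721*128*25*3*14641=114653889467145600


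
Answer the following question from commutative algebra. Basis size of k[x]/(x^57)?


Basis: 1,x,...,x^56
dim=57


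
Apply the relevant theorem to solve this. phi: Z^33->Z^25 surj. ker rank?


rank(ker) = 33-25 = 8


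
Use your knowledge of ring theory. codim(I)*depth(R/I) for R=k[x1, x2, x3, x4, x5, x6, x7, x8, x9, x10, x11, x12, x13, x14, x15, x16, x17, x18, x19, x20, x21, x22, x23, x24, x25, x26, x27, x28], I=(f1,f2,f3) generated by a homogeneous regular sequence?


codim=3, depth=dim(R/I)=28-3=25
Product=3*25=75


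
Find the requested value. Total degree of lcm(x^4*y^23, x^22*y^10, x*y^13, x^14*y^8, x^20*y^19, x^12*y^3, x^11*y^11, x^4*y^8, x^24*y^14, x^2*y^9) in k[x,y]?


lcm = componentwise max:
x: max(4,22,1,14,20,12,11,4,24,2)=24
y: max(23,10,13,8,19,3,11,8,14,9)=23
Total=24+23=47


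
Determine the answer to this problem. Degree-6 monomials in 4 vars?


C(d+n-1,n-1)=C(9,3)=84


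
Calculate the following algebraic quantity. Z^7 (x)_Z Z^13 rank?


rank(M(x)N) = rank(M)*rank(N)
7*13 = 91


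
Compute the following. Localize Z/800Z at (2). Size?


2-primary part: 800=2^5*25
Size=2^5=32


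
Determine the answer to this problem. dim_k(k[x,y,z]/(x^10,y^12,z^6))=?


Basis: x^iy^jz^k, i<10,j<12,k<6
10*12*6=720


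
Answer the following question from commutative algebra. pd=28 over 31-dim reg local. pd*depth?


pd+depth=31
depth=31-28=3
pd*depth=28*3=84


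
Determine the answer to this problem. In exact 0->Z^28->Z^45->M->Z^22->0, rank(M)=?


Alt sum=0:
(-1)^0*28 + (-1)^1*45 + (-1)^2*? + (-1)^3*22=0
rank(M)=39


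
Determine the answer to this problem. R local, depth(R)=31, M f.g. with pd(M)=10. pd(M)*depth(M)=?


pd+depth=31
depth=31-10=21
pd*depth=10*21=210


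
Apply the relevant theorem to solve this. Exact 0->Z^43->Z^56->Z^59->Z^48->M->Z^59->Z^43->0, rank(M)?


Alt sum=0:
(-1)^0*43 + (-1)^1*56 + (-1)^2*59 + (-1)^3*48 + (-1)^4*? + (-1)^5*59 + (-1)^6*43=0
rank(M)=18


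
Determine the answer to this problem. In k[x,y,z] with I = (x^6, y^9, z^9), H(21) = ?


Need i<6, j<9, k<9 with i+j+k=21.
For each i, j ranges over max(0,21-i-8)..min(8,21-i):
  i=0: j in [13,8] -> 0
  i=1: j in [12,8] -> 0
  i=2: j in [11,8] -> 0
  i=3: j in [10,8] -> 0
  i=4: j in [9,8] -> 0
  i=5: j in [8,8] -> 1
H(21) = 0+0+0+0+0+1 = 1


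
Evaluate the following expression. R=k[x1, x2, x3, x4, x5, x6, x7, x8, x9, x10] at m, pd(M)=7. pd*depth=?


pd+depth=10
depth=10-7=3
pd*depth=7*3=21


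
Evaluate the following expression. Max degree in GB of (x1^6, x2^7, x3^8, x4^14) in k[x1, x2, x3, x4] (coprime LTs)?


Pure powers, coprime LTs => already GB.
Degrees: 6, 7, 8, 14
Max=14


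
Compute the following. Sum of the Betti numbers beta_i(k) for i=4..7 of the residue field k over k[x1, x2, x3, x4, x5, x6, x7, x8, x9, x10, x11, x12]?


Koszul resolution: beta_i(k)=C(n,i), n=12
C(12,4)=495, C(12,5)=792, C(12,6)=924, C(12,7)=792
Sum=3003


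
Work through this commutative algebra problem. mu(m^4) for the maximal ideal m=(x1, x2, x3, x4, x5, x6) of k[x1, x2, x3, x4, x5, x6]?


Graded Nakayama: mu(m^d) = dim_k (m^d/m^(d+1)) = #degree-4 monomials in 6 vars
C(n+d-1,d)=C(9,4)=126


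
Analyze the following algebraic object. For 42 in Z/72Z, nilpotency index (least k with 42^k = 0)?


42^k mod 72:
k=1: 42
k=2: 36
k=3: 0
First zero at k = 3


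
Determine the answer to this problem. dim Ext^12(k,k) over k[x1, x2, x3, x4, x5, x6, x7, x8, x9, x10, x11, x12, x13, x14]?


C(n,i)=C(14,12)=91


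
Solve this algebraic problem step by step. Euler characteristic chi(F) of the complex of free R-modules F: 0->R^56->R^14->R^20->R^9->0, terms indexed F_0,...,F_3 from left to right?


chi = sum (-1)^i * rank:
(-1)^0*56=56
(-1)^1*14=-14
(-1)^2*20=20
(-1)^3*9=-9
chi=53


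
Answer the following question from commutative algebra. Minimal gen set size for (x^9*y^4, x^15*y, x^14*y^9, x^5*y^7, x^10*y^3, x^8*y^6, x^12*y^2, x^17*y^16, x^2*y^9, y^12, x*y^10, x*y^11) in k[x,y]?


Remove redundant (divisible by others).
x^17*y^16 redundant.
x*y^11 redundant.
x^14*y^9 redundant.
Min: x^15*y, x^12*y^2, x^10*y^3, x^9*y^4, x^8*y^6, x^5*y^7, x^2*y^9, x*y^10, y^12
Count=9


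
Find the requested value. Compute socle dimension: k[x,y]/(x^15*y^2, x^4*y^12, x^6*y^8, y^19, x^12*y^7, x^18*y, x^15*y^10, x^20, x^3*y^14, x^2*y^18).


Socle = ann(m) = span of standard monomials u with x*u, y*u in I (staircase corners).
Redundant generators: x^15*y^10
Minimal generators: x^20, x^18*y, x^15*y^2, x^12*y^7, x^6*y^8, x^4*y^12, x^3*y^14, x^2*y^18, y^19
Corners: xy^18, x^2y^17, x^3y^13, x^5y^11, x^11y^7, x^14y^6, x^17y, x^19
Socle dim=8


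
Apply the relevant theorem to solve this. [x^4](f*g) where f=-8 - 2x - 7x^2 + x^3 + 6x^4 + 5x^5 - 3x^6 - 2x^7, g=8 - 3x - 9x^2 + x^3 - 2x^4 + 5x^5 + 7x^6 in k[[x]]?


[x^4] = sum a_i*b_j, i+j=4
  -8*-2=16
  -2*1=-2
  -7*-9=63
  1*-3=-3
  6*8=48
Sum=122


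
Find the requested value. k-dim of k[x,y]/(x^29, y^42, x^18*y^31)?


k[x,y]/I, I = (x^29, y^42, x^18*y^31)
Rect: 29x42=1218. Corner: (29-18)x(42-31)=121.
dim = 1218-121 = 1097


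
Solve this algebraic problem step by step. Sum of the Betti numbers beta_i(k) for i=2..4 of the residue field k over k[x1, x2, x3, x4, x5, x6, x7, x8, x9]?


Koszul resolution: beta_i(k)=C(n,i), n=9
C(9,2)=36, C(9,3)=84, C(9,4)=126
Sum=246


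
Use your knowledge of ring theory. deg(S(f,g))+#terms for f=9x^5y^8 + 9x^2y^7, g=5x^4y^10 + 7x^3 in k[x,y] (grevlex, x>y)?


LT(f)=9x^5y^8, LT(g)=5x^4y^10
lcm(LM)=x^5y^10
S(f,g) (scaled by 45 to clear denominators) = 5y^2*f - 9x*g = 45x^2y^9 - 63x^4
2 terms, deg 11.
11+2=13


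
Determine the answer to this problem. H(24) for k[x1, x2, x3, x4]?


C(d+n-1,n-1)=C(27,3)=2925


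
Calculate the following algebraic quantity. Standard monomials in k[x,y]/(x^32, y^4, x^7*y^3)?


k[x,y]/I, I = (x^32, y^4, x^7*y^3)
Rect: 32x4=128. Corner: (32-7)x(4-3)=25.
dim = 128-25 = 103


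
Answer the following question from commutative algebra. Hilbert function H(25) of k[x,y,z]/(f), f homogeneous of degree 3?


C(27,2)-C(24,2)=351-276=75


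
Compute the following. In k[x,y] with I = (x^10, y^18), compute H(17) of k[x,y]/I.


k[x,y], I = (x^10, y^18), d = 17
Need i < 10 and d-i < 18.
Range: 0 <= i <= 9.
H(17) = 10


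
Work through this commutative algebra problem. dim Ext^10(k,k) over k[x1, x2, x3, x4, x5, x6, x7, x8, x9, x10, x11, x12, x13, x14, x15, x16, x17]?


C(n,i)=C(17,10)=19448


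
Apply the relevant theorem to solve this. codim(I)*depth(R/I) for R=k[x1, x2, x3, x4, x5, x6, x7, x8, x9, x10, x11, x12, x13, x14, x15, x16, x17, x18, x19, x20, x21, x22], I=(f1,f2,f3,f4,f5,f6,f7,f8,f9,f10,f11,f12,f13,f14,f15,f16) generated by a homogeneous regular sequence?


codim=16, depth=dim(R/I)=22-16=6
Product=16*6=96


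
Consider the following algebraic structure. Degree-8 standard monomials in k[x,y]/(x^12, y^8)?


k[x,y], I = (x^12, y^8), d = 8
Need i < 12 and d-i < 8.
Range: 1 <= i <= 8.
H(8) = 8


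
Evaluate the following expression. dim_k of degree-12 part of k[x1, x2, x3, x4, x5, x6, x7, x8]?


C(d+n-1,n-1)=C(19,7)=50388


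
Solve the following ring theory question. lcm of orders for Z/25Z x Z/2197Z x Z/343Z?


Exponent = lcm of the cyclic orders; pairwise coprime => product.
5^2*13^3*7^3=25*2197*343=18839275


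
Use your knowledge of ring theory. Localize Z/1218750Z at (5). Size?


5-primary part: 1218750=5^6*78
Size=5^6=15625


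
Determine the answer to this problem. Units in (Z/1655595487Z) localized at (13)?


Local ring = Z/4826809Z.
phi(4826809) = 13^5*(13-1) = 4455516


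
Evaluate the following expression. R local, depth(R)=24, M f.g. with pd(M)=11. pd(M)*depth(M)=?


pd+depth=24
depth=24-11=13
pd*depth=11*13=143


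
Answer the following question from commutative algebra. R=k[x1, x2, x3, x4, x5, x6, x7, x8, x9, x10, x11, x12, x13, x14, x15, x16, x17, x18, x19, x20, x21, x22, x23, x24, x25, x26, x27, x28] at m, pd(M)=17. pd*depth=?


pd+depth=28
depth=28-17=11
pd*depth=17*11=187


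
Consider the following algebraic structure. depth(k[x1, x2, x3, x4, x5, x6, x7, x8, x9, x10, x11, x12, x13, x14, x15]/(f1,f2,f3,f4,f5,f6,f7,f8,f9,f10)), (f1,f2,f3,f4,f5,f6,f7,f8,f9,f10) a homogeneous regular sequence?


depth(R)=15
depth(R/I)=15-10=5


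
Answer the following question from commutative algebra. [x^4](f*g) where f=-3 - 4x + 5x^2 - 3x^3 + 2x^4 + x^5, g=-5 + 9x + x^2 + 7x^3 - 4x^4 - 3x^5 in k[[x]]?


[x^4] = sum a_i*b_j, i+j=4
  -3*-4=12
  -4*7=-28
  5*1=5
  -3*9=-27
  2*-5=-10
Sum=-48


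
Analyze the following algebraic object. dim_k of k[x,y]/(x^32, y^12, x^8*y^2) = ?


k[x,y]/I, I = (x^32, y^12, x^8*y^2)
Rect: 32x12=384. Corner: (32-8)x(12-2)=240.
dim = 384-240 = 144


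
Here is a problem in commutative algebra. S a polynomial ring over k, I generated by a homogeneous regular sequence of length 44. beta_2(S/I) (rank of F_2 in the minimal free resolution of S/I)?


Regular sequence => Koszul complex is the minimal free resolution.
Syz_1 minimally generated by Koszul relations f_i*e_j - f_j*e_i (i<j): mu(Syz_1) = beta_2 = C(m,2) = m(m-1)/2
m=44
44*43/2 = 946


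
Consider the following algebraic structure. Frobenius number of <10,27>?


gcd(10,27)=1 => F=ab-a-b=10*27-10-27=270-37=233


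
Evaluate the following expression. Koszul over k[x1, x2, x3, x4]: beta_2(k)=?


C(n,i)=C(4,2)=6


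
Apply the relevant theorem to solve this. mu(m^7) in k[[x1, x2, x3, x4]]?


C(n+d-1,d)=C(10,7)=120


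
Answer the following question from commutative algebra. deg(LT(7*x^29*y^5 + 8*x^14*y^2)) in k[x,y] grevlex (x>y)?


LT: 7*x^29*y^5
deg_x=29, deg_y=5
Total=29+5=34


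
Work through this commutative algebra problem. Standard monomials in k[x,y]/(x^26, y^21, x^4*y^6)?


k[x,y]/I, I = (x^26, y^21, x^4*y^6)
Rect: 26x21=546. Corner: (26-4)x(21-6)=330.
dim = 546-330 = 216


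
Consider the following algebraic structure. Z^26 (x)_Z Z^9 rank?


rank(M(x)N) = rank(M)*rank(N)
26*9 = 234


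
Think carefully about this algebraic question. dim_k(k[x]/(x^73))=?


Basis: 1,x,...,x^72
dim=73


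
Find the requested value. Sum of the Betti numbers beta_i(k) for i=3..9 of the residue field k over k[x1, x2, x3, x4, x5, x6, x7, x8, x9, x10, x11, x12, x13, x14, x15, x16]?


Koszul resolution: beta_i(k)=C(n,i), n=16
C(16,3)=560, C(16,4)=1820, C(16,5)=4368, C(16,6)=8008, C(16,7)=11440, C(16,8)=12870, C(16,9)=11440
Sum=50506


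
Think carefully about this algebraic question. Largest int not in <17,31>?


gcd(17,31)=1 => F=ab-a-b=17*31-17-31=527-48=479


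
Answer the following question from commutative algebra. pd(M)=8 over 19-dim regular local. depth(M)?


pd+depth=depth(R)=19
depth=19-8=11


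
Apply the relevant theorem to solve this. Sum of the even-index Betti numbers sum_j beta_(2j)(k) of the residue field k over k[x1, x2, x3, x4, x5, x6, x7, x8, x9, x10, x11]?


Koszul resolution: beta_i(k)=C(n,i), n=11
sum_even C(11,i) = 2^(n-1) = 2^10 = 1024


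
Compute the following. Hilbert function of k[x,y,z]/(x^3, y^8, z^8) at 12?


Need i<3, j<8, k<8 with i+j+k=12.
For each i, j ranges over max(0,12-i-7)..min(7,12-i):
  i=0: j in [5,7] -> 3
  i=1: j in [4,7] -> 4
  i=2: j in [3,7] -> 5
H(12) = 3+4+5 = 12


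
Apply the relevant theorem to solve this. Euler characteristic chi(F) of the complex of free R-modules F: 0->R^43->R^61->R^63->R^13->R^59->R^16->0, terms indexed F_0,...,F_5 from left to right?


chi = sum (-1)^i * rank:
(-1)^0*43=43
(-1)^1*61=-61
(-1)^2*63=63
(-1)^3*13=-13
(-1)^4*59=59
(-1)^5*16=-16
chi=75


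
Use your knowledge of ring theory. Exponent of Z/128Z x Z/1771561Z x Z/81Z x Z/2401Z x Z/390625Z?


Exponent = lcm of the cyclic orders; pairwise coprime => product.
2^7*11^6*3^4*7^4*5^8=128*1771561*81*2401*390625=17226747742050000000


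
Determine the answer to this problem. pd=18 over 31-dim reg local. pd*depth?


pd+depth=31
depth=31-18=13
pd*depth=18*13=234


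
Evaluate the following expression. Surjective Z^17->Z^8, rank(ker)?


rank(ker) = 17-8 = 9


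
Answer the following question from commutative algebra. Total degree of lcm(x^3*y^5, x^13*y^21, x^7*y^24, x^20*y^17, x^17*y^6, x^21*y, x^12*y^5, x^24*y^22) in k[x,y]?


lcm = componentwise max:
x: max(3,13,7,20,17,21,12,24)=24
y: max(5,21,24,17,6,1,5,22)=24
Total=24+24=48


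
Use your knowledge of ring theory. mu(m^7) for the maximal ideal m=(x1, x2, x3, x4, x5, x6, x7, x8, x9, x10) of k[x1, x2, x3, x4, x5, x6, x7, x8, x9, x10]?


Graded Nakayama: mu(m^d) = dim_k (m^d/m^(d+1)) = #degree-7 monomials in 10 vars
C(n+d-1,d)=C(16,7)=11440


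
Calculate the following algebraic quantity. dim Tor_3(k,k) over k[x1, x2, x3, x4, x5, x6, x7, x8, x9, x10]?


Koszul: C(n,i)=C(10,3)=120


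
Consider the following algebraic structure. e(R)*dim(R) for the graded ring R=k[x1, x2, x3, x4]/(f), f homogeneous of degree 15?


e(R)=deg(f)=15, dim(R)=4-1=3
e*dim=15*3=45


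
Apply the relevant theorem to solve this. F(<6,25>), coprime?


gcd(6,25)=1 => F=ab-a-b=6*25-6-25=150-31=119


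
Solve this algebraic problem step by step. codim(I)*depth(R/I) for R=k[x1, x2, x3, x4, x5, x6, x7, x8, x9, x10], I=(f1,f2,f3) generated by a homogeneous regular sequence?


codim=3, depth=dim(R/I)=10-3=7
Product=3*7=21


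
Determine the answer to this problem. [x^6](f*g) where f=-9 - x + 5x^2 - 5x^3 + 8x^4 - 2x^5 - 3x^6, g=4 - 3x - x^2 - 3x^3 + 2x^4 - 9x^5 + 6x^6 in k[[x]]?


[x^6] = sum a_i*b_j, i+j=6
  -9*6=-54
  -1*-9=9
  5*2=10
  -5*-3=15
  8*-1=-8
  -2*-3=6
  -3*4=-12
Sum=-34


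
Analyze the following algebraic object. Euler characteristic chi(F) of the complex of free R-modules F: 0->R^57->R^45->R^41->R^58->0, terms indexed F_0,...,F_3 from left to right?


chi = sum (-1)^i * rank:
(-1)^0*57=57
(-1)^1*45=-45
(-1)^2*41=41
(-1)^3*58=-58
chi=-5


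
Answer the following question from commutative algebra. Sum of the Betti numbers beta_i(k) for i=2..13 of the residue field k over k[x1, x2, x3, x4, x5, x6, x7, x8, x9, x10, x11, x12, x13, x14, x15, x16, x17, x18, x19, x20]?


Koszul resolution: beta_i(k)=C(n,i), n=20
C(20,2)=190, C(20,3)=1140, C(20,4)=4845, C(20,5)=15504, C(20,6)=38760, C(20,7)=77520, C(20,8)=125970, C(20,9)=167960, C(20,10)=184756, C(20,11)=167960, C(20,12)=125970, C(20,13)=77520
Sum=988095
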